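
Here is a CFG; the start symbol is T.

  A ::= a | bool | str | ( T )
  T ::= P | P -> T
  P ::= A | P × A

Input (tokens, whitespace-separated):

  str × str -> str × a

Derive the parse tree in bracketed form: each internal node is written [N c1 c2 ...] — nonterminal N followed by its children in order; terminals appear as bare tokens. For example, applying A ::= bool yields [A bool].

[T [P [P [A str]] × [A str]] -> [T [P [P [A str]] × [A a]]]]

T
P -> T
P × A -> T
A × A -> T
str × A -> T
str × str -> T
str × str -> P
str × str -> P × A
str × str -> A × A
str × str -> str × A
str × str -> str × a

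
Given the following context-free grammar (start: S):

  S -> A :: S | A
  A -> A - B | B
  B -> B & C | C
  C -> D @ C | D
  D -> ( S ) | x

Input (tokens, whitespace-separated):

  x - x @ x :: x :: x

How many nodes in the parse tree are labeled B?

4

[S [A [A [B [C [D x]]]] - [B [C [D x] @ [C [D x]]]]] :: [S [A [B [C [D x]]]] :: [S [A [B [C [D x]]]]]]]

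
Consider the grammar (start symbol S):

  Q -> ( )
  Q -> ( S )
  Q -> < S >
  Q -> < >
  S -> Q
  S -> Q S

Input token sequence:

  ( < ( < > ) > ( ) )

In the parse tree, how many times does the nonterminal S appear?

[S [Q ( [S [Q < [S [Q ( [S [Q < >]] )]] >] [S [Q ( )]]] )]]

5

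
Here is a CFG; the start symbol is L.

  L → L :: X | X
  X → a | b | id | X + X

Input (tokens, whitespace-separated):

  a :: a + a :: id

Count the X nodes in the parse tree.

5

[L [L [L [X a]] :: [X [X a] + [X a]]] :: [X id]]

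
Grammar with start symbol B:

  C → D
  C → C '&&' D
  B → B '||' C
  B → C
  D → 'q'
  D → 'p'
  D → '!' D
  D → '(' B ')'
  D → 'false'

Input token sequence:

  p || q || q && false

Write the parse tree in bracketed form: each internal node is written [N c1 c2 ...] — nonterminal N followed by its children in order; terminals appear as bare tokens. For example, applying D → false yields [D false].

B
B || C
B || C || C
C || C || C
D || C || C
p || C || C
p || D || C
p || q || C
p || q || C && D
p || q || D && D
p || q || q && D
p || q || q && false

[B [B [B [C [D p]]] || [C [D q]]] || [C [C [D q]] && [D false]]]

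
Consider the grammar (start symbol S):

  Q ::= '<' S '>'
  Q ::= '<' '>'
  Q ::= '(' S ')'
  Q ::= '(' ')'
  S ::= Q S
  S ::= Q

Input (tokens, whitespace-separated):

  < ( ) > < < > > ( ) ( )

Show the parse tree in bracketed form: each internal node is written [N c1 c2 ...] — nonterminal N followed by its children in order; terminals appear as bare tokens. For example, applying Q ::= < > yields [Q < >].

[S [Q < [S [Q ( )]] >] [S [Q < [S [Q < >]] >] [S [Q ( )] [S [Q ( )]]]]]

S
Q S
< S > S
< Q > S
< ( ) > S
< ( ) > Q S
< ( ) > < S > S
< ( ) > < Q > S
< ( ) > < < > > S
< ( ) > < < > > Q S
< ( ) > < < > > ( ) S
< ( ) > < < > > ( ) Q
< ( ) > < < > > ( ) ( )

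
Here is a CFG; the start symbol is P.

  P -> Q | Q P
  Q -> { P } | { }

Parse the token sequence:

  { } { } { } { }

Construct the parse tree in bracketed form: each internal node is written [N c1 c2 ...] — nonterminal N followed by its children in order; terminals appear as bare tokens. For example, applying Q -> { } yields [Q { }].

P
Q P
{ } P
{ } Q P
{ } { } P
{ } { } Q P
{ } { } { } P
{ } { } { } Q
{ } { } { } { }

[P [Q { }] [P [Q { }] [P [Q { }] [P [Q { }]]]]]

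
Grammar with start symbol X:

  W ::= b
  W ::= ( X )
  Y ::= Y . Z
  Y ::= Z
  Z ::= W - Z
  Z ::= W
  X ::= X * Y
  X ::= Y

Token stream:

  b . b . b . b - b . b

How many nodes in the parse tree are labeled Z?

6

[X [Y [Y [Y [Y [Y [Z [W b]]] . [Z [W b]]] . [Z [W b]]] . [Z [W b] - [Z [W b]]]] . [Z [W b]]]]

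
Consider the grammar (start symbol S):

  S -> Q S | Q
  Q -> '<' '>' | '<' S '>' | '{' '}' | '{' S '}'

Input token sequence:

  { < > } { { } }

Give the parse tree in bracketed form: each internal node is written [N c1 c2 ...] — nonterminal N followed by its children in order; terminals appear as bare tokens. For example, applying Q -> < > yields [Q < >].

[S [Q { [S [Q < >]] }] [S [Q { [S [Q { }]] }]]]

S
Q S
{ S } S
{ Q } S
{ < > } S
{ < > } Q
{ < > } { S }
{ < > } { Q }
{ < > } { { } }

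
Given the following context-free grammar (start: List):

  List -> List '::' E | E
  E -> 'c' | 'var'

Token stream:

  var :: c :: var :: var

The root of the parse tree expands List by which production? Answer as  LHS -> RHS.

[List [List [List [List [E var]] :: [E c]] :: [E var]] :: [E var]]

List -> List '::' E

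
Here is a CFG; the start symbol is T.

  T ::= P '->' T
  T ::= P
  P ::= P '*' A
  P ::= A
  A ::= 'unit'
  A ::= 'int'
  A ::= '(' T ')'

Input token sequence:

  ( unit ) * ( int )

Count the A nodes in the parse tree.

4

[T [P [P [A ( [T [P [A unit]]] )]] * [A ( [T [P [A int]]] )]]]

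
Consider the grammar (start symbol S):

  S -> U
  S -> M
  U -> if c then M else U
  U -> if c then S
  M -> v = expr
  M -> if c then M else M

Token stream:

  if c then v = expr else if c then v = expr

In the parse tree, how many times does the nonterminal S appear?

2

[S [U if c then [M v = expr] else [U if c then [S [M v = expr]]]]]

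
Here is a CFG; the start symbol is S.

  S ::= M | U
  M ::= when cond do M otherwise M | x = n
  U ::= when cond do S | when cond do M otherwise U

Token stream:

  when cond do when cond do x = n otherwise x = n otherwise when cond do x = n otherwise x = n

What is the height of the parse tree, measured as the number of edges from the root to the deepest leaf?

[S [M when cond do [M when cond do [M x = n] otherwise [M x = n]] otherwise [M when cond do [M x = n] otherwise [M x = n]]]]

4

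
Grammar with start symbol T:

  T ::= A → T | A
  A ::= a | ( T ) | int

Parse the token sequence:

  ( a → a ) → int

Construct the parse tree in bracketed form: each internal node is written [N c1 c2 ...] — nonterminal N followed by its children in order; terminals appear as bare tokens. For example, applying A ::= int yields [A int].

T
A → T
( T ) → T
( A → T ) → T
( a → T ) → T
( a → A ) → T
( a → a ) → T
( a → a ) → A
( a → a ) → int

[T [A ( [T [A a] → [T [A a]]] )] → [T [A int]]]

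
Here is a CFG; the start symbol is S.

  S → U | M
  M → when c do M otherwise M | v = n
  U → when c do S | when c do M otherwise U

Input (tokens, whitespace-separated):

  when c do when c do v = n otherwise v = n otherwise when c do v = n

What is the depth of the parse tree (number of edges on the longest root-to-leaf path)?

[S [U when c do [M when c do [M v = n] otherwise [M v = n]] otherwise [U when c do [S [M v = n]]]]]

5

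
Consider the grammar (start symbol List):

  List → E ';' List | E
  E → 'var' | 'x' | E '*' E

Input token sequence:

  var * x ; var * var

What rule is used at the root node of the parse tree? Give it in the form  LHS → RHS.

List → E ';' List

[List [E [E var] * [E x]] ; [List [E [E var] * [E var]]]]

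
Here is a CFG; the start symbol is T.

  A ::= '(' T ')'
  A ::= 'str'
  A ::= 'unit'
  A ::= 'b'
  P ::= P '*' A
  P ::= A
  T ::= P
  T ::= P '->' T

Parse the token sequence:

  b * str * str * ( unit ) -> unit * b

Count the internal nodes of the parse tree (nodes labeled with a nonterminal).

17

[T [P [P [P [P [A b]] * [A str]] * [A str]] * [A ( [T [P [A unit]]] )]] -> [T [P [P [A unit]] * [A b]]]]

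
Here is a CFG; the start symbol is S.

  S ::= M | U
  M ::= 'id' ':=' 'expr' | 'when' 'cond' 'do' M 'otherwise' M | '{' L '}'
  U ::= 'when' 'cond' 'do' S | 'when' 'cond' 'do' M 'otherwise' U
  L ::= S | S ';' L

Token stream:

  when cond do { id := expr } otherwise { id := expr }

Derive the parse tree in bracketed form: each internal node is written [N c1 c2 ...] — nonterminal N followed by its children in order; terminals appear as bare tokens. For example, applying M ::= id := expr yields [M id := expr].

S
M
when cond do M otherwise M
when cond do { L } otherwise M
when cond do { S } otherwise M
when cond do { M } otherwise M
when cond do { id := expr } otherwise M
when cond do { id := expr } otherwise { L }
when cond do { id := expr } otherwise { S }
when cond do { id := expr } otherwise { M }
when cond do { id := expr } otherwise { id := expr }

[S [M when cond do [M { [L [S [M id := expr]]] }] otherwise [M { [L [S [M id := expr]]] }]]]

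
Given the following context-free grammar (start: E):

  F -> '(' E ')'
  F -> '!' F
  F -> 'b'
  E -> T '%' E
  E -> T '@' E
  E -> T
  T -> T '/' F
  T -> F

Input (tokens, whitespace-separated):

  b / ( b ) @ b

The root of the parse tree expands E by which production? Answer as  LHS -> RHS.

[E [T [T [F b]] / [F ( [E [T [F b]]] )]] @ [E [T [F b]]]]

E -> T '@' E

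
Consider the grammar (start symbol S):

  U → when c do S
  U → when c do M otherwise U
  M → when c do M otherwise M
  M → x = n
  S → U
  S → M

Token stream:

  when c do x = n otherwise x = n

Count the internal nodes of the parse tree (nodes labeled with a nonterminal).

4

[S [M when c do [M x = n] otherwise [M x = n]]]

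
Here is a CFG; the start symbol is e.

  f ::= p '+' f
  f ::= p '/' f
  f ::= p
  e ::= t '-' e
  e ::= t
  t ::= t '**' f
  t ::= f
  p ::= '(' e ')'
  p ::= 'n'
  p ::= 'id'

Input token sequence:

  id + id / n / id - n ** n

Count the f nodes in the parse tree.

[e [t [f [p id] + [f [p id] / [f [p n] / [f [p id]]]]]] - [e [t [t [f [p n]]] ** [f [p n]]]]]

6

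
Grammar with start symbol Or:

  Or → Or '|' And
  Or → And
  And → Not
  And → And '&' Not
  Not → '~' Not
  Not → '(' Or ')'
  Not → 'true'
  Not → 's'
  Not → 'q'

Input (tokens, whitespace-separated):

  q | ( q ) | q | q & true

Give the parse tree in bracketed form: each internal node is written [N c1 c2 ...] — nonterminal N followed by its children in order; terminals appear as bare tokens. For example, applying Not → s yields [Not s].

[Or [Or [Or [Or [And [Not q]]] | [And [Not ( [Or [And [Not q]]] )]]] | [And [Not q]]] | [And [And [Not q]] & [Not true]]]

Or
Or | And
Or | And | And
Or | And | And | And
And | And | And | And
Not | And | And | And
q | And | And | And
q | Not | And | And
q | ( Or ) | And | And
q | ( And ) | And | And
q | ( Not ) | And | And
q | ( q ) | And | And
q | ( q ) | Not | And
q | ( q ) | q | And
q | ( q ) | q | And & Not
q | ( q ) | q | Not & Not
q | ( q ) | q | q & Not
q | ( q ) | q | q & true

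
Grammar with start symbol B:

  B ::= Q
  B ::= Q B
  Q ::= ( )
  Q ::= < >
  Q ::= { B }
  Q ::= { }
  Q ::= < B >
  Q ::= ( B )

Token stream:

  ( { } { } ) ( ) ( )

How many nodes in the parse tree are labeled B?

[B [Q ( [B [Q { }] [B [Q { }]]] )] [B [Q ( )] [B [Q ( )]]]]

5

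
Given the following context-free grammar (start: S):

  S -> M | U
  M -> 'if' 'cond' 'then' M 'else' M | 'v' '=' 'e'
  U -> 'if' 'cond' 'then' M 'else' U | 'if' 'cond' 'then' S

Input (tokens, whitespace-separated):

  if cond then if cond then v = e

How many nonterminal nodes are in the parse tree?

6

[S [U if cond then [S [U if cond then [S [M v = e]]]]]]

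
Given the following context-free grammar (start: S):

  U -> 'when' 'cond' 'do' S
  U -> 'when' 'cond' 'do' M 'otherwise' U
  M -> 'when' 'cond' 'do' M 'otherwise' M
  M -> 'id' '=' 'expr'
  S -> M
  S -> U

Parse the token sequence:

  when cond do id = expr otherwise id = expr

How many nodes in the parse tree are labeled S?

1

[S [M when cond do [M id = expr] otherwise [M id = expr]]]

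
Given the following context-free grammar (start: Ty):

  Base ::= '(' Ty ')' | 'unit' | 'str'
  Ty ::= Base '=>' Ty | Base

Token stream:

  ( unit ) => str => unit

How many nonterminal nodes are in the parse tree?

[Ty [Base ( [Ty [Base unit]] )] => [Ty [Base str] => [Ty [Base unit]]]]

8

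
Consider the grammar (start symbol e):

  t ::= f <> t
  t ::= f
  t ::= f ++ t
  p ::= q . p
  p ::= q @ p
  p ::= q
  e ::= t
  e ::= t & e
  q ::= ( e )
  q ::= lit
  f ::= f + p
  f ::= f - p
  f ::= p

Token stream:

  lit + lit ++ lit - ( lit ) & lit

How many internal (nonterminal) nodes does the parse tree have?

25

[e [t [f [f [p [q lit]]] + [p [q lit]]] ++ [t [f [f [p [q lit]]] - [p [q ( [e [t [f [p [q lit]]]]] )]]]]] & [e [t [f [p [q lit]]]]]]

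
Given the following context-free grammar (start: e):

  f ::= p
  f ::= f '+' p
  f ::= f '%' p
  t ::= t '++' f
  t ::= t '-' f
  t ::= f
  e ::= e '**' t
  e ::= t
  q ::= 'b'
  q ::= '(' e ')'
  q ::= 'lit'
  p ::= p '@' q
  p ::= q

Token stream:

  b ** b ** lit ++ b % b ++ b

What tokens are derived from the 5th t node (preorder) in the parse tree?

[e [e [e [t [f [p [q b]]]]] ** [t [f [p [q b]]]]] ** [t [t [t [f [p [q lit]]]] ++ [f [f [p [q b]]] % [p [q b]]]] ++ [f [p [q b]]]]]

lit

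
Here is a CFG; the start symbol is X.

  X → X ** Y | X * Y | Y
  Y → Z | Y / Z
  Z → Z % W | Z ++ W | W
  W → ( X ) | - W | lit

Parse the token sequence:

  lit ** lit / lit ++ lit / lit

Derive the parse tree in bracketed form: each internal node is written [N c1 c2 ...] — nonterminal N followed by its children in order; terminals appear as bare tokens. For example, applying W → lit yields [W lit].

[X [X [Y [Z [W lit]]]] ** [Y [Y [Y [Z [W lit]]] / [Z [Z [W lit]] ++ [W lit]]] / [Z [W lit]]]]

X
X ** Y
Y ** Y
Z ** Y
W ** Y
lit ** Y
lit ** Y / Z
lit ** Y / Z / Z
lit ** Z / Z / Z
lit ** W / Z / Z
lit ** lit / Z / Z
lit ** lit / Z ++ W / Z
lit ** lit / W ++ W / Z
lit ** lit / lit ++ W / Z
lit ** lit / lit ++ lit / Z
lit ** lit / lit ++ lit / W
lit ** lit / lit ++ lit / lit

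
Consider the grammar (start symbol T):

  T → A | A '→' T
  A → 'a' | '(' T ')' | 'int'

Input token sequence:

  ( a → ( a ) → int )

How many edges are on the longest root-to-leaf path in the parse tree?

[T [A ( [T [A a] → [T [A ( [T [A a]] )] → [T [A int]]]] )]]

7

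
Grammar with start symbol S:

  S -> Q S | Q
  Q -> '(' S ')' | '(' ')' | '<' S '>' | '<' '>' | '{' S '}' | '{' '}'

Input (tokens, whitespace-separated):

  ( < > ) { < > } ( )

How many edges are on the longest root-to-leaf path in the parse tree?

[S [Q ( [S [Q < >]] )] [S [Q { [S [Q < >]] }] [S [Q ( )]]]]

5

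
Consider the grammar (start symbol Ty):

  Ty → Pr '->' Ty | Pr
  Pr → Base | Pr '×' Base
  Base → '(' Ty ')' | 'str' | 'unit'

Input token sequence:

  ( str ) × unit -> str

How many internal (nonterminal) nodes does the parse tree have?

11

[Ty [Pr [Pr [Base ( [Ty [Pr [Base str]]] )]] × [Base unit]] -> [Ty [Pr [Base str]]]]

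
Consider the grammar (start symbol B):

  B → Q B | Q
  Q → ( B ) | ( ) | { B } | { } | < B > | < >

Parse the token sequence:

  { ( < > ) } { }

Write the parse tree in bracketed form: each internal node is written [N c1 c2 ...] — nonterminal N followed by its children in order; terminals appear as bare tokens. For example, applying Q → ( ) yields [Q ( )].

B
Q B
{ B } B
{ Q } B
{ ( B ) } B
{ ( Q ) } B
{ ( < > ) } B
{ ( < > ) } Q
{ ( < > ) } { }

[B [Q { [B [Q ( [B [Q < >]] )]] }] [B [Q { }]]]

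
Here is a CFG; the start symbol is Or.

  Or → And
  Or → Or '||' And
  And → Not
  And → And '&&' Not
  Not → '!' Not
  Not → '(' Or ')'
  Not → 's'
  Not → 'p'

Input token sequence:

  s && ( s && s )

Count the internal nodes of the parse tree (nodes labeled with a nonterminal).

[Or [And [And [Not s]] && [Not ( [Or [And [And [Not s]] && [Not s]]] )]]]

10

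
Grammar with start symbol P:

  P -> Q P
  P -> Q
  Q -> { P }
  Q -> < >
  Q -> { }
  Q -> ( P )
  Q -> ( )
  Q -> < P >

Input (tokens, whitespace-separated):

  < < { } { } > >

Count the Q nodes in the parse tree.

[P [Q < [P [Q < [P [Q { }] [P [Q { }]]] >]] >]]

4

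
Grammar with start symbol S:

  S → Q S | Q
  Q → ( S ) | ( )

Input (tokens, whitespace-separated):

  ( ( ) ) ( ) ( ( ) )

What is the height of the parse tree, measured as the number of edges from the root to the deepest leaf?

[S [Q ( [S [Q ( )]] )] [S [Q ( )] [S [Q ( [S [Q ( )]] )]]]]

6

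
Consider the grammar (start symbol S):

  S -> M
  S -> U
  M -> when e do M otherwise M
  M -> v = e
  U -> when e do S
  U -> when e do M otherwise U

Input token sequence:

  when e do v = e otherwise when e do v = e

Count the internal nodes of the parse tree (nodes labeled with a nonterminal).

6

[S [U when e do [M v = e] otherwise [U when e do [S [M v = e]]]]]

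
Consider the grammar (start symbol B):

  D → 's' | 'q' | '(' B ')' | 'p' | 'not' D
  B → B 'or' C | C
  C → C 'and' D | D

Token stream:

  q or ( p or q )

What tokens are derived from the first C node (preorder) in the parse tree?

q

[B [B [C [D q]]] or [C [D ( [B [B [C [D p]]] or [C [D q]]] )]]]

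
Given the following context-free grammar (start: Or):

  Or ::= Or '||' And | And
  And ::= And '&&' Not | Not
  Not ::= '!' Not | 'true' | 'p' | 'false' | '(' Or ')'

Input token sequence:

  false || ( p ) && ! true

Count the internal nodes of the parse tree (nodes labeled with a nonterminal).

12

[Or [Or [And [Not false]]] || [And [And [Not ( [Or [And [Not p]]] )]] && [Not ! [Not true]]]]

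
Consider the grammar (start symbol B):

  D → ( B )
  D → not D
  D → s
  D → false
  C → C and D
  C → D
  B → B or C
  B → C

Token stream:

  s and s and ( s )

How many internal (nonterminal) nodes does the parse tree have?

[B [C [C [C [D s]] and [D s]] and [D ( [B [C [D s]]] )]]]

10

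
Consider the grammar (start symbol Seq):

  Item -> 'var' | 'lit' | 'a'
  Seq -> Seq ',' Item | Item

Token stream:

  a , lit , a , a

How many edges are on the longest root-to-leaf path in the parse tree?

[Seq [Seq [Seq [Seq [Item a]] , [Item lit]] , [Item a]] , [Item a]]

5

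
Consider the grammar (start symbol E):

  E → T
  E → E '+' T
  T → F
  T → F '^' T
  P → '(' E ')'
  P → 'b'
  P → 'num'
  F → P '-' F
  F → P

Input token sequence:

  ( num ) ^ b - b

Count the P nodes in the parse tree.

4

[E [T [F [P ( [E [T [F [P num]]]] )]] ^ [T [F [P b] - [F [P b]]]]]]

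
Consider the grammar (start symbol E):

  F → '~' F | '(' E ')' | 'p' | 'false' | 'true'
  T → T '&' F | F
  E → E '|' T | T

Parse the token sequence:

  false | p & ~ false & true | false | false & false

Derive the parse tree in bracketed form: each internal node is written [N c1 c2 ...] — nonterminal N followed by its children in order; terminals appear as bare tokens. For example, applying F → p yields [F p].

[E [E [E [E [T [F false]]] | [T [T [T [F p]] & [F ~ [F false]]] & [F true]]] | [T [F false]]] | [T [T [F false]] & [F false]]]

E
E | T
E | T | T
E | T | T | T
T | T | T | T
F | T | T | T
false | T | T | T
false | T & F | T | T
false | T & F & F | T | T
false | F & F & F | T | T
false | p & F & F | T | T
false | p & ~ F & F | T | T
false | p & ~ false & F | T | T
false | p & ~ false & true | T | T
false | p & ~ false & true | F | T
false | p & ~ false & true | false | T
false | p & ~ false & true | false | T & F
false | p & ~ false & true | false | F & F
false | p & ~ false & true | false | false & F
false | p & ~ false & true | false | false & false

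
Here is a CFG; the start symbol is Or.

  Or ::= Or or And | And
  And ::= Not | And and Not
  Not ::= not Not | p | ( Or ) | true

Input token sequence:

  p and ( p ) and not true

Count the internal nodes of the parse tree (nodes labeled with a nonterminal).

[Or [And [And [And [Not p]] and [Not ( [Or [And [Not p]]] )]] and [Not not [Not true]]]]

11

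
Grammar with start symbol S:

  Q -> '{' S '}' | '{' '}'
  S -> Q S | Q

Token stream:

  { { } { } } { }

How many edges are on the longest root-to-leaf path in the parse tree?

5

[S [Q { [S [Q { }] [S [Q { }]]] }] [S [Q { }]]]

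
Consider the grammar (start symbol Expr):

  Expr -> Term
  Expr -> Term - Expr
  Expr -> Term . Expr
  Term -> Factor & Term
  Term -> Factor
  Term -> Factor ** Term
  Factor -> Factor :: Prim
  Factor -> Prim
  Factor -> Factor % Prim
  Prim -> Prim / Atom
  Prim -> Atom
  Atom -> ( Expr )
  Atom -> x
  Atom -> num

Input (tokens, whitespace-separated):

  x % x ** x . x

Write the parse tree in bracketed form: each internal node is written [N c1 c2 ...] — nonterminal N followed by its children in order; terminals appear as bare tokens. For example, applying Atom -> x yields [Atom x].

[Expr [Term [Factor [Factor [Prim [Atom x]]] % [Prim [Atom x]]] ** [Term [Factor [Prim [Atom x]]]]] . [Expr [Term [Factor [Prim [Atom x]]]]]]

Expr
Term . Expr
Factor ** Term . Expr
Factor % Prim ** Term . Expr
Prim % Prim ** Term . Expr
Atom % Prim ** Term . Expr
x % Prim ** Term . Expr
x % Atom ** Term . Expr
x % x ** Term . Expr
x % x ** Factor . Expr
x % x ** Prim . Expr
x % x ** Atom . Expr
x % x ** x . Expr
x % x ** x . Term
x % x ** x . Factor
x % x ** x . Prim
x % x ** x . Atom
x % x ** x . x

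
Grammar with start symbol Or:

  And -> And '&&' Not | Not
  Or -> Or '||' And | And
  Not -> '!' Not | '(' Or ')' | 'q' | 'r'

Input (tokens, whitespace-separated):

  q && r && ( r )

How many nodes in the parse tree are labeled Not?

4

[Or [And [And [And [Not q]] && [Not r]] && [Not ( [Or [And [Not r]]] )]]]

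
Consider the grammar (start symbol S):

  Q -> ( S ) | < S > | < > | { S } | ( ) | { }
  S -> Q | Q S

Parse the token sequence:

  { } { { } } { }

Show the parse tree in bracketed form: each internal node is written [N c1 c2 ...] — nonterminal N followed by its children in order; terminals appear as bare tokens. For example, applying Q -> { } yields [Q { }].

[S [Q { }] [S [Q { [S [Q { }]] }] [S [Q { }]]]]

S
Q S
{ } S
{ } Q S
{ } { S } S
{ } { Q } S
{ } { { } } S
{ } { { } } Q
{ } { { } } { }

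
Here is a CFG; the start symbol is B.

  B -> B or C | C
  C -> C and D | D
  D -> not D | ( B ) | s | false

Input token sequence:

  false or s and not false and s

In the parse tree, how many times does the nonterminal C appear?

[B [B [C [D false]]] or [C [C [C [D s]] and [D not [D false]]] and [D s]]]

4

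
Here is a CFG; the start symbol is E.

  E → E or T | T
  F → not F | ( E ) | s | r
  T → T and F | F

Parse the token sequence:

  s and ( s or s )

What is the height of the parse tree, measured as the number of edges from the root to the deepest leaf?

[E [T [T [F s]] and [F ( [E [E [T [F s]]] or [T [F s]]] )]]]

7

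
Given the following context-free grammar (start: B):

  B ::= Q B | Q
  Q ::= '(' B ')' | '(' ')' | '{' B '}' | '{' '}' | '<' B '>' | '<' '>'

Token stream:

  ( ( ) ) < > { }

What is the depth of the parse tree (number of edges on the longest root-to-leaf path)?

[B [Q ( [B [Q ( )]] )] [B [Q < >] [B [Q { }]]]]

4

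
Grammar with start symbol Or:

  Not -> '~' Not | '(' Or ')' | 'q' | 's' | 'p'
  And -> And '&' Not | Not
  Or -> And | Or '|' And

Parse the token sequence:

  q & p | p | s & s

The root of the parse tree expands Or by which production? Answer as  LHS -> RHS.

Or -> Or '|' And

[Or [Or [Or [And [And [Not q]] & [Not p]]] | [And [Not p]]] | [And [And [Not s]] & [Not s]]]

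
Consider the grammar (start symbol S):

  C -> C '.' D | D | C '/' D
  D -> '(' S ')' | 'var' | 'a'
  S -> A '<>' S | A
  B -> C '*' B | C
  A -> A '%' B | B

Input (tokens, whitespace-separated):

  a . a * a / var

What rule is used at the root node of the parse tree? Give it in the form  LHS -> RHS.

S -> A

[S [A [B [C [C [D a]] . [D a]] * [B [C [C [D a]] / [D var]]]]]]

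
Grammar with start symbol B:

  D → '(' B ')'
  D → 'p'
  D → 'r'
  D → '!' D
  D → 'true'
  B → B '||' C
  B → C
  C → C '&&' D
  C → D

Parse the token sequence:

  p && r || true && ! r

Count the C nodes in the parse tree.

[B [B [C [C [D p]] && [D r]]] || [C [C [D true]] && [D ! [D r]]]]

4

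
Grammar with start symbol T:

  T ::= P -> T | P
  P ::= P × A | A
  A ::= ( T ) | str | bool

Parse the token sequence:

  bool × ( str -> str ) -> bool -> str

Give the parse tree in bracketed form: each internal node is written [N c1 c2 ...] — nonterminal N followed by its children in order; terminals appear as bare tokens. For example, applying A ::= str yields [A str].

T
P -> T
P × A -> T
A × A -> T
bool × A -> T
bool × ( T ) -> T
bool × ( P -> T ) -> T
bool × ( A -> T ) -> T
bool × ( str -> T ) -> T
bool × ( str -> P ) -> T
bool × ( str -> A ) -> T
bool × ( str -> str ) -> T
bool × ( str -> str ) -> P -> T
bool × ( str -> str ) -> A -> T
bool × ( str -> str ) -> bool -> T
bool × ( str -> str ) -> bool -> P
bool × ( str -> str ) -> bool -> A
bool × ( str -> str ) -> bool -> str

[T [P [P [A bool]] × [A ( [T [P [A str]] -> [T [P [A str]]]] )]] -> [T [P [A bool]] -> [T [P [A str]]]]]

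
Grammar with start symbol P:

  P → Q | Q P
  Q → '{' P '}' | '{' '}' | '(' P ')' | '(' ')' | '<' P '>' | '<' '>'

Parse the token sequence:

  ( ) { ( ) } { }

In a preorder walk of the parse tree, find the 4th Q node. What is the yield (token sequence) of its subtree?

[P [Q ( )] [P [Q { [P [Q ( )]] }] [P [Q { }]]]]

{ }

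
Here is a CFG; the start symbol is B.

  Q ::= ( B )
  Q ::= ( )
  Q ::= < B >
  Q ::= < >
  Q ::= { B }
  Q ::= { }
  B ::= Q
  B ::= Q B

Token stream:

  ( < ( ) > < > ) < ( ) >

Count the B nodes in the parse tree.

6

[B [Q ( [B [Q < [B [Q ( )]] >] [B [Q < >]]] )] [B [Q < [B [Q ( )]] >]]]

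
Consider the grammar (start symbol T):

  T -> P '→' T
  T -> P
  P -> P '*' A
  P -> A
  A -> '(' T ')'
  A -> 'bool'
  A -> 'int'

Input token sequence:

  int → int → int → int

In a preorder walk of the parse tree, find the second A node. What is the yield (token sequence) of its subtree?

[T [P [A int]] → [T [P [A int]] → [T [P [A int]] → [T [P [A int]]]]]]

int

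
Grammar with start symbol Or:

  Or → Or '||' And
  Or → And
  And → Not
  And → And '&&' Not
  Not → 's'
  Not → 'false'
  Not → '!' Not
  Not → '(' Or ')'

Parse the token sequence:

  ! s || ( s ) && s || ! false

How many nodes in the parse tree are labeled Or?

4

[Or [Or [Or [And [Not ! [Not s]]]] || [And [And [Not ( [Or [And [Not s]]] )]] && [Not s]]] || [And [Not ! [Not false]]]]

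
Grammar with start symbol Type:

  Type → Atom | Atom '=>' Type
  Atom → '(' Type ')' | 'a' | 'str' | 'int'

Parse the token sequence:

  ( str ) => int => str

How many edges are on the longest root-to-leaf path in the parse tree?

4

[Type [Atom ( [Type [Atom str]] )] => [Type [Atom int] => [Type [Atom str]]]]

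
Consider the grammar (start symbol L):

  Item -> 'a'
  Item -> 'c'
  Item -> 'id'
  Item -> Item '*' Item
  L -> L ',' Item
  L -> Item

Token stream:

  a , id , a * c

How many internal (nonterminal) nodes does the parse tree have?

[L [L [L [Item a]] , [Item id]] , [Item [Item a] * [Item c]]]

8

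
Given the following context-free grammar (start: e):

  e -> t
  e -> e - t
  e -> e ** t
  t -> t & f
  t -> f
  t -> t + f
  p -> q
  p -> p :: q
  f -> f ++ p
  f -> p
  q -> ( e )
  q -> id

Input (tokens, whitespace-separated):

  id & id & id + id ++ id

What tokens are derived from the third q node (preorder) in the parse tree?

id

[e [t [t [t [t [f [p [q id]]]] & [f [p [q id]]]] & [f [p [q id]]]] + [f [f [p [q id]]] ++ [p [q id]]]]]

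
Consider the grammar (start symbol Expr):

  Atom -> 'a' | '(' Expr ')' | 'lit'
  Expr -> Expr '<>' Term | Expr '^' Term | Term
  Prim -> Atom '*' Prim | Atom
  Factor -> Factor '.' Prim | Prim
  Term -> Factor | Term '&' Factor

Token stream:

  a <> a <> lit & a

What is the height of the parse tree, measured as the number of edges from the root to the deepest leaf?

[Expr [Expr [Expr [Term [Factor [Prim [Atom a]]]]] <> [Term [Factor [Prim [Atom a]]]]] <> [Term [Term [Factor [Prim [Atom lit]]]] & [Factor [Prim [Atom a]]]]]

7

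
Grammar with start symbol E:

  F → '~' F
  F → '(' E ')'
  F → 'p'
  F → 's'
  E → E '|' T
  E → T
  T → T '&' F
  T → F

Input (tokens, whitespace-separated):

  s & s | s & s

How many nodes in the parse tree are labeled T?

4

[E [E [T [T [F s]] & [F s]]] | [T [T [F s]] & [F s]]]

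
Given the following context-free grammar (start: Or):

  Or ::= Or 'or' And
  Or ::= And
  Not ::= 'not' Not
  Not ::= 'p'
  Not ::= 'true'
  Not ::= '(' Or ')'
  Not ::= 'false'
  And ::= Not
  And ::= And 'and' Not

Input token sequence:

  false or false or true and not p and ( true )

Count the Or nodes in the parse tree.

4

[Or [Or [Or [And [Not false]]] or [And [Not false]]] or [And [And [And [Not true]] and [Not not [Not p]]] and [Not ( [Or [And [Not true]]] )]]]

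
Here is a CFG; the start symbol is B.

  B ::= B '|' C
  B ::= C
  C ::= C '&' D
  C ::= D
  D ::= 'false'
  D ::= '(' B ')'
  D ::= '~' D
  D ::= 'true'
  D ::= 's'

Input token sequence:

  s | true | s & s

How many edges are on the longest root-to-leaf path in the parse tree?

5

[B [B [B [C [D s]]] | [C [D true]]] | [C [C [D s]] & [D s]]]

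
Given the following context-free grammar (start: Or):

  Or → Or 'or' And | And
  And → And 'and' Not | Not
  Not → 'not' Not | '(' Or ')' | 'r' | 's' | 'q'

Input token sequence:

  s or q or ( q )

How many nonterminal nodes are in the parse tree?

12

[Or [Or [Or [And [Not s]]] or [And [Not q]]] or [And [Not ( [Or [And [Not q]]] )]]]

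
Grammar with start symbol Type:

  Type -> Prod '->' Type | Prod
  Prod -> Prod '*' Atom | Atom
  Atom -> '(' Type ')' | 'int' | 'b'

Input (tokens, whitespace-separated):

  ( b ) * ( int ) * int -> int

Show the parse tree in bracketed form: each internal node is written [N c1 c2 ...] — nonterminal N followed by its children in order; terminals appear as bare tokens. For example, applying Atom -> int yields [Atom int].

[Type [Prod [Prod [Prod [Atom ( [Type [Prod [Atom b]]] )]] * [Atom ( [Type [Prod [Atom int]]] )]] * [Atom int]] -> [Type [Prod [Atom int]]]]

Type
Prod -> Type
Prod * Atom -> Type
Prod * Atom * Atom -> Type
Atom * Atom * Atom -> Type
( Type ) * Atom * Atom -> Type
( Prod ) * Atom * Atom -> Type
( Atom ) * Atom * Atom -> Type
( b ) * Atom * Atom -> Type
( b ) * ( Type ) * Atom -> Type
( b ) * ( Prod ) * Atom -> Type
( b ) * ( Atom ) * Atom -> Type
( b ) * ( int ) * Atom -> Type
( b ) * ( int ) * int -> Type
( b ) * ( int ) * int -> Prod
( b ) * ( int ) * int -> Atom
( b ) * ( int ) * int -> int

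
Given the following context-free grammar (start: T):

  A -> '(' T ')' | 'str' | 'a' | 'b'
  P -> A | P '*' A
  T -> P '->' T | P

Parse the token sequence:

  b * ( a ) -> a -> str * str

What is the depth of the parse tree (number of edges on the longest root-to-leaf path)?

6

[T [P [P [A b]] * [A ( [T [P [A a]]] )]] -> [T [P [A a]] -> [T [P [P [A str]] * [A str]]]]]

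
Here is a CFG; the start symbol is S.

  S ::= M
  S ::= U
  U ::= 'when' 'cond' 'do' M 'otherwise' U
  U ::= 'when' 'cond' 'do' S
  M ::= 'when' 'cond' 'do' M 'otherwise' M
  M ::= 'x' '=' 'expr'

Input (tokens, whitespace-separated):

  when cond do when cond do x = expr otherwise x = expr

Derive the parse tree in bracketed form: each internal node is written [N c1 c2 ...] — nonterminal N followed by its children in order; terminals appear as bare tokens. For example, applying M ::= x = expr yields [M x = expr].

S
U
when cond do S
when cond do M
when cond do when cond do M otherwise M
when cond do when cond do x = expr otherwise M
when cond do when cond do x = expr otherwise x = expr

[S [U when cond do [S [M when cond do [M x = expr] otherwise [M x = expr]]]]]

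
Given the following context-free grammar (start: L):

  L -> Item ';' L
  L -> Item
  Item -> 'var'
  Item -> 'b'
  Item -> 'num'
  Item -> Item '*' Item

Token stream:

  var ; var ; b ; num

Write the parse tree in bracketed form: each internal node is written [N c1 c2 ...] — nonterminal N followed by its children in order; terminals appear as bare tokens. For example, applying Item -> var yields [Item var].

L
Item ; L
var ; L
var ; Item ; L
var ; var ; L
var ; var ; Item ; L
var ; var ; b ; L
var ; var ; b ; Item
var ; var ; b ; num

[L [Item var] ; [L [Item var] ; [L [Item b] ; [L [Item num]]]]]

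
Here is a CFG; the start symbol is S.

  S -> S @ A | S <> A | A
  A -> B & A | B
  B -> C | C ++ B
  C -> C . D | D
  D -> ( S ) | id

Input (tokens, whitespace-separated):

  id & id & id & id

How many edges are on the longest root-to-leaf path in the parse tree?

8

[S [A [B [C [D id]]] & [A [B [C [D id]]] & [A [B [C [D id]]] & [A [B [C [D id]]]]]]]]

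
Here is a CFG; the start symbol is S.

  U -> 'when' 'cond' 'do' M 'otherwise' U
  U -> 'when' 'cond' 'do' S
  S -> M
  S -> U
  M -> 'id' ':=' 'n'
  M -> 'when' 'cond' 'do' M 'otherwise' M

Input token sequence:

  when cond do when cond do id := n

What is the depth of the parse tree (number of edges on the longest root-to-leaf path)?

6

[S [U when cond do [S [U when cond do [S [M id := n]]]]]]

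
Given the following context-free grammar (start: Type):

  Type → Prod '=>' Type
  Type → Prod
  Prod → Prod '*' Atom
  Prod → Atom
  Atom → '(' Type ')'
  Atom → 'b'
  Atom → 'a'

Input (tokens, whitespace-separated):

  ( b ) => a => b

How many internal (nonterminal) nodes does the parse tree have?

[Type [Prod [Atom ( [Type [Prod [Atom b]]] )]] => [Type [Prod [Atom a]] => [Type [Prod [Atom b]]]]]

12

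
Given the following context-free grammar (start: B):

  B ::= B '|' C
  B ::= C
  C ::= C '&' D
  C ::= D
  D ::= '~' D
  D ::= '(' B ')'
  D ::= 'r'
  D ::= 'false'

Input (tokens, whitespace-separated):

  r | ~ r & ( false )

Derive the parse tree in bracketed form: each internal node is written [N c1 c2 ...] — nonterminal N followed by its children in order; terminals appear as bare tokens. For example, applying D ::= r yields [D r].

B
B | C
C | C
D | C
r | C
r | C & D
r | D & D
r | ~ D & D
r | ~ r & D
r | ~ r & ( B )
r | ~ r & ( C )
r | ~ r & ( D )
r | ~ r & ( false )

[B [B [C [D r]]] | [C [C [D ~ [D r]]] & [D ( [B [C [D false]]] )]]]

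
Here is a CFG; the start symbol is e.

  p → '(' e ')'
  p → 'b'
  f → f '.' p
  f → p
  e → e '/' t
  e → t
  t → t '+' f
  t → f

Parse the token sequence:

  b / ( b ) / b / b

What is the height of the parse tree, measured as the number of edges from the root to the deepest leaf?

10

[e [e [e [e [t [f [p b]]]] / [t [f [p ( [e [t [f [p b]]]] )]]]] / [t [f [p b]]]] / [t [f [p b]]]]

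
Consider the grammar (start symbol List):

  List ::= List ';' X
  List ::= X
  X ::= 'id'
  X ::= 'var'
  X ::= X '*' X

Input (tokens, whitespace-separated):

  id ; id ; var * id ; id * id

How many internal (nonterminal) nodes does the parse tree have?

12

[List [List [List [List [X id]] ; [X id]] ; [X [X var] * [X id]]] ; [X [X id] * [X id]]]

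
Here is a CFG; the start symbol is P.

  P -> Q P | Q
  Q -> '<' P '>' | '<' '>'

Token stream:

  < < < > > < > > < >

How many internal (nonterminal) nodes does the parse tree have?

10

[P [Q < [P [Q < [P [Q < >]] >] [P [Q < >]]] >] [P [Q < >]]]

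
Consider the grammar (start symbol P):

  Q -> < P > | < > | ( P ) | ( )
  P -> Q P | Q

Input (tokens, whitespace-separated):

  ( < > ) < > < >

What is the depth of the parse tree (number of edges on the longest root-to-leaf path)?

[P [Q ( [P [Q < >]] )] [P [Q < >] [P [Q < >]]]]

4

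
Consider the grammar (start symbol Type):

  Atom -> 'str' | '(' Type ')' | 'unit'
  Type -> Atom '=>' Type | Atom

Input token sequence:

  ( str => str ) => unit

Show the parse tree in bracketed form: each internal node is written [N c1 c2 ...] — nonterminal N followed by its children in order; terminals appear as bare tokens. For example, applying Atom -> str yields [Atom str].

Type
Atom => Type
( Type ) => Type
( Atom => Type ) => Type
( str => Type ) => Type
( str => Atom ) => Type
( str => str ) => Type
( str => str ) => Atom
( str => str ) => unit

[Type [Atom ( [Type [Atom str] => [Type [Atom str]]] )] => [Type [Atom unit]]]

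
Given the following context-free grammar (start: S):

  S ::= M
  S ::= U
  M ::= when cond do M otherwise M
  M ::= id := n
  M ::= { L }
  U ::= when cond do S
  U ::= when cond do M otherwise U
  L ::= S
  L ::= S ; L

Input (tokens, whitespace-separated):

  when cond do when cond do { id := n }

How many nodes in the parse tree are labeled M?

[S [U when cond do [S [U when cond do [S [M { [L [S [M id := n]]] }]]]]]]

2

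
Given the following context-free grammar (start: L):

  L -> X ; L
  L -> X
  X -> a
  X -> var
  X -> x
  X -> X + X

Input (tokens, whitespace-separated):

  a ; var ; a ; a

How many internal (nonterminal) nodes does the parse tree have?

[L [X a] ; [L [X var] ; [L [X a] ; [L [X a]]]]]

8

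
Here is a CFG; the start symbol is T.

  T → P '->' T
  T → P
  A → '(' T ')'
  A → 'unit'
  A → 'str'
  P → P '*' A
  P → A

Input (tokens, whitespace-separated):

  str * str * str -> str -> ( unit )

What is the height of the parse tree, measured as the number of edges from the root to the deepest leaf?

[T [P [P [P [A str]] * [A str]] * [A str]] -> [T [P [A str]] -> [T [P [A ( [T [P [A unit]]] )]]]]]

8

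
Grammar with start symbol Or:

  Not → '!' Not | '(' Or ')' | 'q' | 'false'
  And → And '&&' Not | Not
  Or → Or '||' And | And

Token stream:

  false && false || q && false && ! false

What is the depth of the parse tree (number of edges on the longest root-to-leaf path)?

[Or [Or [And [And [Not false]] && [Not false]]] || [And [And [And [Not q]] && [Not false]] && [Not ! [Not false]]]]

5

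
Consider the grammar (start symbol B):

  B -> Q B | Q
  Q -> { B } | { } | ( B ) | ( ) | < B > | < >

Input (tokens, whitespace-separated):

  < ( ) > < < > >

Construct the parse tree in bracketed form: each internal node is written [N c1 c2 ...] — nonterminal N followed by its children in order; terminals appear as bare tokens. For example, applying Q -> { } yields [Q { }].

B
Q B
< B > B
< Q > B
< ( ) > B
< ( ) > Q
< ( ) > < B >
< ( ) > < Q >
< ( ) > < < > >

[B [Q < [B [Q ( )]] >] [B [Q < [B [Q < >]] >]]]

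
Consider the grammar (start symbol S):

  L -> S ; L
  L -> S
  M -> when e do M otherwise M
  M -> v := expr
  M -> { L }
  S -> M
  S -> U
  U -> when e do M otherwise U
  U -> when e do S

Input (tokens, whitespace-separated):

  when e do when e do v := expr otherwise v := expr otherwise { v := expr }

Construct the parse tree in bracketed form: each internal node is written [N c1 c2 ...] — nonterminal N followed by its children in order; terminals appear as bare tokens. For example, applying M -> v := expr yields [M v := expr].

S
M
when e do M otherwise M
when e do when e do M otherwise M otherwise M
when e do when e do v := expr otherwise M otherwise M
when e do when e do v := expr otherwise v := expr otherwise M
when e do when e do v := expr otherwise v := expr otherwise { L }
when e do when e do v := expr otherwise v := expr otherwise { S }
when e do when e do v := expr otherwise v := expr otherwise { M }
when e do when e do v := expr otherwise v := expr otherwise { v := expr }

[S [M when e do [M when e do [M v := expr] otherwise [M v := expr]] otherwise [M { [L [S [M v := expr]]] }]]]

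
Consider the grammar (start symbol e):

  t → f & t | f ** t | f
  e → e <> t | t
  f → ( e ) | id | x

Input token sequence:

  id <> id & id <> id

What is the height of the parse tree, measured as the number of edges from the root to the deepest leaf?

5

[e [e [e [t [f id]]] <> [t [f id] & [t [f id]]]] <> [t [f id]]]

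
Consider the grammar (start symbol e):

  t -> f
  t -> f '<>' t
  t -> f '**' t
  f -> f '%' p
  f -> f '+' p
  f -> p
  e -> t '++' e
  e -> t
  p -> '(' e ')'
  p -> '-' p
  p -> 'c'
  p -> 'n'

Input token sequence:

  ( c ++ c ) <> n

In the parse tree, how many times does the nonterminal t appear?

4

[e [t [f [p ( [e [t [f [p c]]] ++ [e [t [f [p c]]]]] )]] <> [t [f [p n]]]]]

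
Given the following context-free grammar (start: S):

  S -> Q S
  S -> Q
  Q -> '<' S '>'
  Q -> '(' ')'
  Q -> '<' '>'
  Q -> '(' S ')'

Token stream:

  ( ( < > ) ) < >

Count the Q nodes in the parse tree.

4

[S [Q ( [S [Q ( [S [Q < >]] )]] )] [S [Q < >]]]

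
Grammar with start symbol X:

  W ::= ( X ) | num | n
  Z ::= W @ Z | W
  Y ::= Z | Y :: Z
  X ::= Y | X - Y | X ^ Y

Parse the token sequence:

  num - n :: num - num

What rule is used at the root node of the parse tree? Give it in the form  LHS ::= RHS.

[X [X [X [Y [Z [W num]]]] - [Y [Y [Z [W n]]] :: [Z [W num]]]] - [Y [Z [W num]]]]

X ::= X - Y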